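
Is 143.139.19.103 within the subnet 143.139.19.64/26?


Subnet network: 143.139.19.64
Test IP AND mask: 143.139.19.64
Yes, 143.139.19.103 is in 143.139.19.64/26


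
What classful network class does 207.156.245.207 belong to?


First octet: 207
Binary: 11001111
110xxxxx -> Class C (192-223)
Class C, default mask 255.255.255.0 (/24)


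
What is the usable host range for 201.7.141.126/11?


Network: 201.0.0.0
Broadcast: 201.31.255.255
First usable = network + 1
Last usable = broadcast - 1
Range: 201.0.0.1 to 201.31.255.254


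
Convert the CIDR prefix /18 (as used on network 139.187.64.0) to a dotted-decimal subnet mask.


/18 means 18 network bits, 14 host bits
Binary: 11111111111111111100000000000000
Mask: 255.255.192.0


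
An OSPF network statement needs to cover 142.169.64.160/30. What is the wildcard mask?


Subnet mask: 255.255.255.252
Wildcard = 255.255.255.255 - subnet mask
255 - 255 = 0
255 - 255 = 0
255 - 255 = 0
255 - 252 = 3
Wildcard: 0.0.0.3


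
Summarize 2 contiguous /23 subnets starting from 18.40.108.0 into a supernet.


Original prefix: /23
Number of subnets: 2 = 2^1
New prefix = 23 - 1 = 22
Supernet: 18.40.108.0/22


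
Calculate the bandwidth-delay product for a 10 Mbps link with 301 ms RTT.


BDP = bandwidth * RTT
= 10 Mbps * 301 ms
= 10 * 1e6 * 301 / 1000 bits
= 3010000 bits
= 376250 bytes
= 367.4316 KB
BDP = 3010000 bits (376250 bytes)


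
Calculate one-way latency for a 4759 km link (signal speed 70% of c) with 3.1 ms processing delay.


Speed = 0.7 * 3e5 km/s = 210000 km/s
Propagation delay = 4759 / 210000 = 0.0227 s = 22.6619 ms
Processing delay = 3.1 ms
Total one-way latency = 25.7619 ms


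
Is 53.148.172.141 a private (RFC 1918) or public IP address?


RFC 1918 private ranges:
  10.0.0.0/8 (10.0.0.0 - 10.255.255.255)
  172.16.0.0/12 (172.16.0.0 - 172.31.255.255)
  192.168.0.0/16 (192.168.0.0 - 192.168.255.255)
Public (not in any RFC 1918 range)


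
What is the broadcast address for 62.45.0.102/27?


Network: 62.45.0.96/27
Host bits = 5
Set all host bits to 1:
Broadcast: 62.45.0.127


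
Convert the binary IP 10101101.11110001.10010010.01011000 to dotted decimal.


10101101 = 173
11110001 = 241
10010010 = 146
01011000 = 88
IP: 173.241.146.88


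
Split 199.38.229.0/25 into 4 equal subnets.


New prefix = 25 + 2 = 27
Each subnet has 32 addresses
  199.38.229.0/27
  199.38.229.32/27
  199.38.229.64/27
  199.38.229.96/27
Subnets: 199.38.229.0/27, 199.38.229.32/27, 199.38.229.64/27, 199.38.229.96/27


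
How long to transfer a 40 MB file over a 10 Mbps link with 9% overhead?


Effective throughput = 10 * (1 - 9/100) = 9.1 Mbps
File size in Mb = 40 * 8 = 320 Mb
Time = 320 / 9.1
Time = 35.1648 seconds


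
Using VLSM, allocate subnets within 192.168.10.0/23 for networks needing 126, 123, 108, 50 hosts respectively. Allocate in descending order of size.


126 hosts -> /25 (126 usable): 192.168.10.0/25
123 hosts -> /25 (126 usable): 192.168.10.128/25
108 hosts -> /25 (126 usable): 192.168.11.0/25
50 hosts -> /26 (62 usable): 192.168.11.128/26
Allocation: 192.168.10.0/25 (126 hosts, 126 usable); 192.168.10.128/25 (123 hosts, 126 usable); 192.168.11.0/25 (108 hosts, 126 usable); 192.168.11.128/26 (50 hosts, 62 usable)


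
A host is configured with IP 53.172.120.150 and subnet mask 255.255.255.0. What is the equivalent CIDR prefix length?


Binary: 11111111.11111111.11111111.00000000
Count leading 1s
Prefix: /24


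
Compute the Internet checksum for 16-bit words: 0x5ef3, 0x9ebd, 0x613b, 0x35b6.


Sum all words (with carry folding):
+ 0x5ef3 = 0x5ef3
+ 0x9ebd = 0xfdb0
+ 0x613b = 0x5eec
+ 0x35b6 = 0x94a2
One's complement: ~0x94a2
Checksum = 0x6b5d


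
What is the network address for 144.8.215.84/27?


IP:   10010000.00001000.11010111.01010100
Mask: 11111111.11111111.11111111.11100000
AND operation:
Net:  10010000.00001000.11010111.01000000
Network: 144.8.215.64/27


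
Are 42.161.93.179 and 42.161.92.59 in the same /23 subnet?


Mask: 255.255.254.0
42.161.93.179 AND mask = 42.161.92.0
42.161.92.59 AND mask = 42.161.92.0
Yes, same subnet (42.161.92.0)


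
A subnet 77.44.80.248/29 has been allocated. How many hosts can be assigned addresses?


Host bits = 32 - 29 = 3
Total addresses = 2^3 = 8
Usable = total - 2 (network and broadcast)
Usable hosts: 6


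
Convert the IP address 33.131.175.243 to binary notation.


33 = 00100001
131 = 10000011
175 = 10101111
243 = 11110011
Binary: 00100001.10000011.10101111.11110011


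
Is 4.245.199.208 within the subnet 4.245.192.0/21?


Subnet network: 4.245.192.0
Test IP AND mask: 4.245.192.0
Yes, 4.245.199.208 is in 4.245.192.0/21


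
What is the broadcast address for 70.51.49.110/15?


Network: 70.50.0.0/15
Host bits = 17
Set all host bits to 1:
Broadcast: 70.51.255.255


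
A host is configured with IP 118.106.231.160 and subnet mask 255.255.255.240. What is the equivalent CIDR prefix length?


Binary: 11111111.11111111.11111111.11110000
Count leading 1s
Prefix: /28


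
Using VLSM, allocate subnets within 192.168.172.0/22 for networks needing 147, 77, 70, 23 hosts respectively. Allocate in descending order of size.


147 hosts -> /24 (254 usable): 192.168.172.0/24
77 hosts -> /25 (126 usable): 192.168.173.0/25
70 hosts -> /25 (126 usable): 192.168.173.128/25
23 hosts -> /27 (30 usable): 192.168.174.0/27
Allocation: 192.168.172.0/24 (147 hosts, 254 usable); 192.168.173.0/25 (77 hosts, 126 usable); 192.168.173.128/25 (70 hosts, 126 usable); 192.168.174.0/27 (23 hosts, 30 usable)


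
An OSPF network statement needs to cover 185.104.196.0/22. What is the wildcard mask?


Subnet mask: 255.255.252.0
Wildcard = 255.255.255.255 - subnet mask
255 - 255 = 0
255 - 255 = 0
255 - 252 = 3
255 - 0 = 255
Wildcard: 0.0.3.255


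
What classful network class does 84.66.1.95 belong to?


First octet: 84
Binary: 01010100
0xxxxxxx -> Class A (1-126)
Class A, default mask 255.0.0.0 (/8)


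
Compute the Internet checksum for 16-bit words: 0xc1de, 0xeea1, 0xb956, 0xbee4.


Sum all words (with carry folding):
+ 0xc1de = 0xc1de
+ 0xeea1 = 0xb080
+ 0xb956 = 0x69d7
+ 0xbee4 = 0x28bc
One's complement: ~0x28bc
Checksum = 0xd743


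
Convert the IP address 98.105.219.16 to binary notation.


98 = 01100010
105 = 01101001
219 = 11011011
16 = 00010000
Binary: 01100010.01101001.11011011.00010000


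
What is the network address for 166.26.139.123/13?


IP:   10100110.00011010.10001011.01111011
Mask: 11111111.11111000.00000000.00000000
AND operation:
Net:  10100110.00011000.00000000.00000000
Network: 166.24.0.0/13


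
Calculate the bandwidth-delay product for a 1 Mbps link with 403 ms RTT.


BDP = bandwidth * RTT
= 1 Mbps * 403 ms
= 1 * 1e6 * 403 / 1000 bits
= 403000 bits
= 50375 bytes
= 49.1943 KB
BDP = 403000 bits (50375 bytes)


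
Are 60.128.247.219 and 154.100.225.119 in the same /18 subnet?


Mask: 255.255.192.0
60.128.247.219 AND mask = 60.128.192.0
154.100.225.119 AND mask = 154.100.192.0
No, different subnets (60.128.192.0 vs 154.100.192.0)


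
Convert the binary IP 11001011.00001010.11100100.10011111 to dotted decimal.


11001011 = 203
00001010 = 10
11100100 = 228
10011111 = 159
IP: 203.10.228.159


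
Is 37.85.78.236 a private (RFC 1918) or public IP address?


RFC 1918 private ranges:
  10.0.0.0/8 (10.0.0.0 - 10.255.255.255)
  172.16.0.0/12 (172.16.0.0 - 172.31.255.255)
  192.168.0.0/16 (192.168.0.0 - 192.168.255.255)
Public (not in any RFC 1918 range)


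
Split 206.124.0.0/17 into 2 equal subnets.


New prefix = 17 + 1 = 18
Each subnet has 16384 addresses
  206.124.0.0/18
  206.124.64.0/18
Subnets: 206.124.0.0/18, 206.124.64.0/18


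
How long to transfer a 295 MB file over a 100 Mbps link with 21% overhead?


Effective throughput = 100 * (1 - 21/100) = 79 Mbps
File size in Mb = 295 * 8 = 2360 Mb
Time = 2360 / 79
Time = 29.8734 seconds


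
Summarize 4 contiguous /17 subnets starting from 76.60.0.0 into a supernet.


Original prefix: /17
Number of subnets: 4 = 2^2
New prefix = 17 - 2 = 15
Supernet: 76.60.0.0/15


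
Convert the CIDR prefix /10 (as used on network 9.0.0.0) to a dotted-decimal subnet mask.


/10 means 10 network bits, 22 host bits
Binary: 11111111110000000000000000000000
Mask: 255.192.0.0


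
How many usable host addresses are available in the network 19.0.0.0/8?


Host bits = 32 - 8 = 24
Total addresses = 2^24 = 16777216
Usable = total - 2 (network and broadcast)
Usable hosts: 16777214


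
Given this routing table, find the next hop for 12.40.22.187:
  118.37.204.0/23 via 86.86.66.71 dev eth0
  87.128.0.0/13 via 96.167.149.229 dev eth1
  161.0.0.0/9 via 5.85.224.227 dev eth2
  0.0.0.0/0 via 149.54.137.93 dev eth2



Longest prefix match for 12.40.22.187:
  /23 118.37.204.0: no
  /13 87.128.0.0: no
  /9 161.0.0.0: no
  /0 0.0.0.0: MATCH
Selected: next-hop 149.54.137.93 via eth2 (matched /0)


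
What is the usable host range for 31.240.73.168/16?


Network: 31.240.0.0
Broadcast: 31.240.255.255
First usable = network + 1
Last usable = broadcast - 1
Range: 31.240.0.1 to 31.240.255.254


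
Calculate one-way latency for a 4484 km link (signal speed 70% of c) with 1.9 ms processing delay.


Speed = 0.7 * 3e5 km/s = 210000 km/s
Propagation delay = 4484 / 210000 = 0.0214 s = 21.3524 ms
Processing delay = 1.9 ms
Total one-way latency = 23.2524 ms


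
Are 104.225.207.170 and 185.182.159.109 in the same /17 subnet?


Mask: 255.255.128.0
104.225.207.170 AND mask = 104.225.128.0
185.182.159.109 AND mask = 185.182.128.0
No, different subnets (104.225.128.0 vs 185.182.128.0)


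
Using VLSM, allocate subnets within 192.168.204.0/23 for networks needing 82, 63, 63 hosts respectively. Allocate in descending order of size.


82 hosts -> /25 (126 usable): 192.168.204.0/25
63 hosts -> /25 (126 usable): 192.168.204.128/25
63 hosts -> /25 (126 usable): 192.168.205.0/25
Allocation: 192.168.204.0/25 (82 hosts, 126 usable); 192.168.204.128/25 (63 hosts, 126 usable); 192.168.205.0/25 (63 hosts, 126 usable)


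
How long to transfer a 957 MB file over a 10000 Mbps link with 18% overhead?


Effective throughput = 10000 * (1 - 18/100) = 8200 Mbps
File size in Mb = 957 * 8 = 7656 Mb
Time = 7656 / 8200
Time = 0.9337 seconds


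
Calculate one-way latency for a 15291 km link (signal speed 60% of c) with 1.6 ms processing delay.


Speed = 0.6 * 3e5 km/s = 180000 km/s
Propagation delay = 15291 / 180000 = 0.0849 s = 84.95 ms
Processing delay = 1.6 ms
Total one-way latency = 86.55 ms


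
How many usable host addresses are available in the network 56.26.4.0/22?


Host bits = 32 - 22 = 10
Total addresses = 2^10 = 1024
Usable = total - 2 (network and broadcast)
Usable hosts: 1022


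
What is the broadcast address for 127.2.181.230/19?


Network: 127.2.160.0/19
Host bits = 13
Set all host bits to 1:
Broadcast: 127.2.191.255


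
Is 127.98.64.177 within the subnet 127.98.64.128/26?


Subnet network: 127.98.64.128
Test IP AND mask: 127.98.64.128
Yes, 127.98.64.177 is in 127.98.64.128/26


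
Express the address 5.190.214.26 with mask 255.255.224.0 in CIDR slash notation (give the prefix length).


Binary: 11111111.11111111.11100000.00000000
Count leading 1s
Prefix: /19


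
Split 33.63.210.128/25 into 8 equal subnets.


New prefix = 25 + 3 = 28
Each subnet has 16 addresses
  33.63.210.128/28
  33.63.210.144/28
  33.63.210.160/28
  33.63.210.176/28
  33.63.210.192/28
  33.63.210.208/28
  33.63.210.224/28
  33.63.210.240/28
Subnets: 33.63.210.128/28, 33.63.210.144/28, 33.63.210.160/28, 33.63.210.176/28, 33.63.210.192/28, 33.63.210.208/28, 33.63.210.224/28, 33.63.210.240/28


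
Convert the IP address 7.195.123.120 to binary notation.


7 = 00000111
195 = 11000011
123 = 01111011
120 = 01111000
Binary: 00000111.11000011.01111011.01111000


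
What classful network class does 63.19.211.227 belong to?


First octet: 63
Binary: 00111111
0xxxxxxx -> Class A (1-126)
Class A, default mask 255.0.0.0 (/8)


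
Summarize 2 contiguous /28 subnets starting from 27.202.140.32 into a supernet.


Original prefix: /28
Number of subnets: 2 = 2^1
New prefix = 28 - 1 = 27
Supernet: 27.202.140.32/27


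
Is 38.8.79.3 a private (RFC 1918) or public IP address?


RFC 1918 private ranges:
  10.0.0.0/8 (10.0.0.0 - 10.255.255.255)
  172.16.0.0/12 (172.16.0.0 - 172.31.255.255)
  192.168.0.0/16 (192.168.0.0 - 192.168.255.255)
Public (not in any RFC 1918 range)


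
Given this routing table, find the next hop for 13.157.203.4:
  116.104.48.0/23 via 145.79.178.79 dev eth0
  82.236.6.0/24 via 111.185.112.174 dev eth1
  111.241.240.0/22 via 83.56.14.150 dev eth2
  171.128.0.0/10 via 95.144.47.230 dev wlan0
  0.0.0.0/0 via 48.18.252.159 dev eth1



Longest prefix match for 13.157.203.4:
  /23 116.104.48.0: no
  /24 82.236.6.0: no
  /22 111.241.240.0: no
  /10 171.128.0.0: no
  /0 0.0.0.0: MATCH
Selected: next-hop 48.18.252.159 via eth1 (matched /0)


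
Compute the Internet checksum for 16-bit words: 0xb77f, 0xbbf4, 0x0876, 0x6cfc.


Sum all words (with carry folding):
+ 0xb77f = 0xb77f
+ 0xbbf4 = 0x7374
+ 0x0876 = 0x7bea
+ 0x6cfc = 0xe8e6
One's complement: ~0xe8e6
Checksum = 0x1719


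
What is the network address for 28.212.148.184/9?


IP:   00011100.11010100.10010100.10111000
Mask: 11111111.10000000.00000000.00000000
AND operation:
Net:  00011100.10000000.00000000.00000000
Network: 28.128.0.0/9


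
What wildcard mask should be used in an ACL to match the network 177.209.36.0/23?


Subnet mask: 255.255.254.0
Wildcard = 255.255.255.255 - subnet mask
255 - 255 = 0
255 - 255 = 0
255 - 254 = 1
255 - 0 = 255
Wildcard: 0.0.1.255


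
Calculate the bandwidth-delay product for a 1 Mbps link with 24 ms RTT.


BDP = bandwidth * RTT
= 1 Mbps * 24 ms
= 1 * 1e6 * 24 / 1000 bits
= 24000 bits
= 3000 bytes
= 2.9297 KB
BDP = 24000 bits (3000 bytes)


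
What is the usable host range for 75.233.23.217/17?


Network: 75.233.0.0
Broadcast: 75.233.127.255
First usable = network + 1
Last usable = broadcast - 1
Range: 75.233.0.1 to 75.233.127.254


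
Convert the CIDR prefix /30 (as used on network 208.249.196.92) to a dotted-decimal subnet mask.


/30 means 30 network bits, 2 host bits
Binary: 11111111111111111111111111111100
Mask: 255.255.255.252


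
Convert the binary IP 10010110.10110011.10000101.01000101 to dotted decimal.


10010110 = 150
10110011 = 179
10000101 = 133
01000101 = 69
IP: 150.179.133.69


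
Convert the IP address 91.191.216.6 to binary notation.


91 = 01011011
191 = 10111111
216 = 11011000
6 = 00000110
Binary: 01011011.10111111.11011000.00000110


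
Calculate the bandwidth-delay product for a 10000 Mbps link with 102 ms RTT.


BDP = bandwidth * RTT
= 10000 Mbps * 102 ms
= 10000 * 1e6 * 102 / 1000 bits
= 1020000000 bits
= 127500000 bytes
= 124511.7188 KB
BDP = 1020000000 bits (127500000 bytes)


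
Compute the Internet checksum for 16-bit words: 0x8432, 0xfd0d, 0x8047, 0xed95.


Sum all words (with carry folding):
+ 0x8432 = 0x8432
+ 0xfd0d = 0x8140
+ 0x8047 = 0x0188
+ 0xed95 = 0xef1d
One's complement: ~0xef1d
Checksum = 0x10e2


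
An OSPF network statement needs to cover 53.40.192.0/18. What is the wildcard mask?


Subnet mask: 255.255.192.0
Wildcard = 255.255.255.255 - subnet mask
255 - 255 = 0
255 - 255 = 0
255 - 192 = 63
255 - 0 = 255
Wildcard: 0.0.63.255


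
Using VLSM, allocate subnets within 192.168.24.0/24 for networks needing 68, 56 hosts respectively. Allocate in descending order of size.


68 hosts -> /25 (126 usable): 192.168.24.0/25
56 hosts -> /26 (62 usable): 192.168.24.128/26
Allocation: 192.168.24.0/25 (68 hosts, 126 usable); 192.168.24.128/26 (56 hosts, 62 usable)


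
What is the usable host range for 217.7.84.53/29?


Network: 217.7.84.48
Broadcast: 217.7.84.55
First usable = network + 1
Last usable = broadcast - 1
Range: 217.7.84.49 to 217.7.84.54


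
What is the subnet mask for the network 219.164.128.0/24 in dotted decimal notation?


/24 means 24 network bits, 8 host bits
Binary: 11111111111111111111111100000000
Mask: 255.255.255.0


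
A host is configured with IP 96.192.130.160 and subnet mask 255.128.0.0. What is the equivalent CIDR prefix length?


Binary: 11111111.10000000.00000000.00000000
Count leading 1s
Prefix: /9


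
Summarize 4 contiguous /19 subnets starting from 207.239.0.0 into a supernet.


Original prefix: /19
Number of subnets: 4 = 2^2
New prefix = 19 - 2 = 17
Supernet: 207.239.0.0/17


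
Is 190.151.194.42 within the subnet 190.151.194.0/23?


Subnet network: 190.151.194.0
Test IP AND mask: 190.151.194.0
Yes, 190.151.194.42 is in 190.151.194.0/23


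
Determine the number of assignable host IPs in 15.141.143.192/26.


Host bits = 32 - 26 = 6
Total addresses = 2^6 = 64
Usable = total - 2 (network and broadcast)
Usable hosts: 62


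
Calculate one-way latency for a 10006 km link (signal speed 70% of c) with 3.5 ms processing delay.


Speed = 0.7 * 3e5 km/s = 210000 km/s
Propagation delay = 10006 / 210000 = 0.0476 s = 47.6476 ms
Processing delay = 3.5 ms
Total one-way latency = 51.1476 ms


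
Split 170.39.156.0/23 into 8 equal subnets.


New prefix = 23 + 3 = 26
Each subnet has 64 addresses
  170.39.156.0/26
  170.39.156.64/26
  170.39.156.128/26
  170.39.156.192/26
  170.39.157.0/26
  170.39.157.64/26
  170.39.157.128/26
  170.39.157.192/26
Subnets: 170.39.156.0/26, 170.39.156.64/26, 170.39.156.128/26, 170.39.156.192/26, 170.39.157.0/26, 170.39.157.64/26, 170.39.157.128/26, 170.39.157.192/26


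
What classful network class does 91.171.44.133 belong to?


First octet: 91
Binary: 01011011
0xxxxxxx -> Class A (1-126)
Class A, default mask 255.0.0.0 (/8)


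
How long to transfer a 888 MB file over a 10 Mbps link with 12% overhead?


Effective throughput = 10 * (1 - 12/100) = 8.8 Mbps
File size in Mb = 888 * 8 = 7104 Mb
Time = 7104 / 8.8
Time = 807.2727 seconds


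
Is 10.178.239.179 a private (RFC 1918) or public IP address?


RFC 1918 private ranges:
  10.0.0.0/8 (10.0.0.0 - 10.255.255.255)
  172.16.0.0/12 (172.16.0.0 - 172.31.255.255)
  192.168.0.0/16 (192.168.0.0 - 192.168.255.255)
Private (in 10.0.0.0/8)


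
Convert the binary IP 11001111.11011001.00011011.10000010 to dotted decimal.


11001111 = 207
11011001 = 217
00011011 = 27
10000010 = 130
IP: 207.217.27.130


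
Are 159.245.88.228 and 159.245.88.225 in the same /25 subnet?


Mask: 255.255.255.128
159.245.88.228 AND mask = 159.245.88.128
159.245.88.225 AND mask = 159.245.88.128
Yes, same subnet (159.245.88.128)


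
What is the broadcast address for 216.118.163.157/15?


Network: 216.118.0.0/15
Host bits = 17
Set all host bits to 1:
Broadcast: 216.119.255.255


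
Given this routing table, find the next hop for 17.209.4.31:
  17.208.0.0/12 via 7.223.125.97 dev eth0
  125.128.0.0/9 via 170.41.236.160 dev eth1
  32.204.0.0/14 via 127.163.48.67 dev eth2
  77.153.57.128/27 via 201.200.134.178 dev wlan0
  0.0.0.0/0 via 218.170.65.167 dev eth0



Longest prefix match for 17.209.4.31:
  /12 17.208.0.0: MATCH
  /9 125.128.0.0: no
  /14 32.204.0.0: no
  /27 77.153.57.128: no
  /0 0.0.0.0: MATCH
Selected: next-hop 7.223.125.97 via eth0 (matched /12)


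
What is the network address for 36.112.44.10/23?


IP:   00100100.01110000.00101100.00001010
Mask: 11111111.11111111.11111110.00000000
AND operation:
Net:  00100100.01110000.00101100.00000000
Network: 36.112.44.0/23


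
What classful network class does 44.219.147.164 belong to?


First octet: 44
Binary: 00101100
0xxxxxxx -> Class A (1-126)
Class A, default mask 255.0.0.0 (/8)


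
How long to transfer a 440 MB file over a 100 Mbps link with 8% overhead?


Effective throughput = 100 * (1 - 8/100) = 92 Mbps
File size in Mb = 440 * 8 = 3520 Mb
Time = 3520 / 92
Time = 38.2609 seconds


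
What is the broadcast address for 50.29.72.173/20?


Network: 50.29.64.0/20
Host bits = 12
Set all host bits to 1:
Broadcast: 50.29.79.255


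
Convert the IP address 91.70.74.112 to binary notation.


91 = 01011011
70 = 01000110
74 = 01001010
112 = 01110000
Binary: 01011011.01000110.01001010.01110000


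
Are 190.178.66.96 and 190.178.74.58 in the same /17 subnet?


Mask: 255.255.128.0
190.178.66.96 AND mask = 190.178.0.0
190.178.74.58 AND mask = 190.178.0.0
Yes, same subnet (190.178.0.0)


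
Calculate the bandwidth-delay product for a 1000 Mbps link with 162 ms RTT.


BDP = bandwidth * RTT
= 1000 Mbps * 162 ms
= 1000 * 1e6 * 162 / 1000 bits
= 162000000 bits
= 20250000 bytes
= 19775.3906 KB
BDP = 162000000 bits (20250000 bytes)


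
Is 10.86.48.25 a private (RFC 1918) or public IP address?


RFC 1918 private ranges:
  10.0.0.0/8 (10.0.0.0 - 10.255.255.255)
  172.16.0.0/12 (172.16.0.0 - 172.31.255.255)
  192.168.0.0/16 (192.168.0.0 - 192.168.255.255)
Private (in 10.0.0.0/8)


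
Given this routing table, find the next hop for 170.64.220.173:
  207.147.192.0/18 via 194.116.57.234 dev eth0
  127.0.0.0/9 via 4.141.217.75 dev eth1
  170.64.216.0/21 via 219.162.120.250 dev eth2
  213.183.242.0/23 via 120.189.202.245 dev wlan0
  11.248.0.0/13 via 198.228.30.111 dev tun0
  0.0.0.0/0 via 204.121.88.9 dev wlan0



Longest prefix match for 170.64.220.173:
  /18 207.147.192.0: no
  /9 127.0.0.0: no
  /21 170.64.216.0: MATCH
  /23 213.183.242.0: no
  /13 11.248.0.0: no
  /0 0.0.0.0: MATCH
Selected: next-hop 219.162.120.250 via eth2 (matched /21)


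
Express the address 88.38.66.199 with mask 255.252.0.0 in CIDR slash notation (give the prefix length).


Binary: 11111111.11111100.00000000.00000000
Count leading 1s
Prefix: /14


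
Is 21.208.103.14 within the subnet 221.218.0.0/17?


Subnet network: 221.218.0.0
Test IP AND mask: 21.208.0.0
No, 21.208.103.14 is not in 221.218.0.0/17


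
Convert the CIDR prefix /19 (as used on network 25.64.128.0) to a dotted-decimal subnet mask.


/19 means 19 network bits, 13 host bits
Binary: 11111111111111111110000000000000
Mask: 255.255.224.0


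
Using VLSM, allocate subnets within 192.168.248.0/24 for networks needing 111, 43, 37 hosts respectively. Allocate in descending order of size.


111 hosts -> /25 (126 usable): 192.168.248.0/25
43 hosts -> /26 (62 usable): 192.168.248.128/26
37 hosts -> /26 (62 usable): 192.168.248.192/26
Allocation: 192.168.248.0/25 (111 hosts, 126 usable); 192.168.248.128/26 (43 hosts, 62 usable); 192.168.248.192/26 (37 hosts, 62 usable)


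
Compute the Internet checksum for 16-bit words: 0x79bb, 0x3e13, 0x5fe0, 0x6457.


Sum all words (with carry folding):
+ 0x79bb = 0x79bb
+ 0x3e13 = 0xb7ce
+ 0x5fe0 = 0x17af
+ 0x6457 = 0x7c06
One's complement: ~0x7c06
Checksum = 0x83f9


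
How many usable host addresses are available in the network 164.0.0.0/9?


Host bits = 32 - 9 = 23
Total addresses = 2^23 = 8388608
Usable = total - 2 (network and broadcast)
Usable hosts: 8388606


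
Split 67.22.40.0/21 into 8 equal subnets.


New prefix = 21 + 3 = 24
Each subnet has 256 addresses
  67.22.40.0/24
  67.22.41.0/24
  67.22.42.0/24
  67.22.43.0/24
  67.22.44.0/24
  67.22.45.0/24
  67.22.46.0/24
  67.22.47.0/24
Subnets: 67.22.40.0/24, 67.22.41.0/24, 67.22.42.0/24, 67.22.43.0/24, 67.22.44.0/24, 67.22.45.0/24, 67.22.46.0/24, 67.22.47.0/24


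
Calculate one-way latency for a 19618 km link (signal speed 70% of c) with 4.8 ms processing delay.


Speed = 0.7 * 3e5 km/s = 210000 km/s
Propagation delay = 19618 / 210000 = 0.0934 s = 93.419 ms
Processing delay = 4.8 ms
Total one-way latency = 98.219 ms


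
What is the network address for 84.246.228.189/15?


IP:   01010100.11110110.11100100.10111101
Mask: 11111111.11111110.00000000.00000000
AND operation:
Net:  01010100.11110110.00000000.00000000
Network: 84.246.0.0/15


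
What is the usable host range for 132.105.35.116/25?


Network: 132.105.35.0
Broadcast: 132.105.35.127
First usable = network + 1
Last usable = broadcast - 1
Range: 132.105.35.1 to 132.105.35.126


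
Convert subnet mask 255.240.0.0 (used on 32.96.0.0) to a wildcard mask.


Subnet mask: 255.240.0.0
Wildcard = 255.255.255.255 - subnet mask
255 - 255 = 0
255 - 240 = 15
255 - 0 = 255
255 - 0 = 255
Wildcard: 0.15.255.255


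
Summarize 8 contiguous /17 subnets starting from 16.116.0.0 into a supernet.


Original prefix: /17
Number of subnets: 8 = 2^3
New prefix = 17 - 3 = 14
Supernet: 16.116.0.0/14


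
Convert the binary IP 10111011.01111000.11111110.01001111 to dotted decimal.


10111011 = 187
01111000 = 120
11111110 = 254
01001111 = 79
IP: 187.120.254.79


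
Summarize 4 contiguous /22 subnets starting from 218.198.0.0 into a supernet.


Original prefix: /22
Number of subnets: 4 = 2^2
New prefix = 22 - 2 = 20
Supernet: 218.198.0.0/20


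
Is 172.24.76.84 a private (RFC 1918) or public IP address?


RFC 1918 private ranges:
  10.0.0.0/8 (10.0.0.0 - 10.255.255.255)
  172.16.0.0/12 (172.16.0.0 - 172.31.255.255)
  192.168.0.0/16 (192.168.0.0 - 192.168.255.255)
Private (in 172.16.0.0/12)


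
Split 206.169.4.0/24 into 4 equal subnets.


New prefix = 24 + 2 = 26
Each subnet has 64 addresses
  206.169.4.0/26
  206.169.4.64/26
  206.169.4.128/26
  206.169.4.192/26
Subnets: 206.169.4.0/26, 206.169.4.64/26, 206.169.4.128/26, 206.169.4.192/26


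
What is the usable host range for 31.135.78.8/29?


Network: 31.135.78.8
Broadcast: 31.135.78.15
First usable = network + 1
Last usable = broadcast - 1
Range: 31.135.78.9 to 31.135.78.14


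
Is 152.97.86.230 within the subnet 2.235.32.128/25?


Subnet network: 2.235.32.128
Test IP AND mask: 152.97.86.128
No, 152.97.86.230 is not in 2.235.32.128/25


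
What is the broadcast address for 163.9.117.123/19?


Network: 163.9.96.0/19
Host bits = 13
Set all host bits to 1:
Broadcast: 163.9.127.255


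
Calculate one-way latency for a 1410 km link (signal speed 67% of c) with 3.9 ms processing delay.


Speed = 0.67 * 3e5 km/s = 201000 km/s
Propagation delay = 1410 / 201000 = 0.007 s = 7.0149 ms
Processing delay = 3.9 ms
Total one-way latency = 10.9149 ms


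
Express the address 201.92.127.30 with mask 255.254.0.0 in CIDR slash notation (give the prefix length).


Binary: 11111111.11111110.00000000.00000000
Count leading 1s
Prefix: /15


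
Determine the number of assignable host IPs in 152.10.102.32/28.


Host bits = 32 - 28 = 4
Total addresses = 2^4 = 16
Usable = total - 2 (network and broadcast)
Usable hosts: 14


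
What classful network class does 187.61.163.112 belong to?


First octet: 187
Binary: 10111011
10xxxxxx -> Class B (128-191)
Class B, default mask 255.255.0.0 (/16)


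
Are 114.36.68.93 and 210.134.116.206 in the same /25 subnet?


Mask: 255.255.255.128
114.36.68.93 AND mask = 114.36.68.0
210.134.116.206 AND mask = 210.134.116.128
No, different subnets (114.36.68.0 vs 210.134.116.128)


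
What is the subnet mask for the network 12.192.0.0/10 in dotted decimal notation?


/10 means 10 network bits, 22 host bits
Binary: 11111111110000000000000000000000
Mask: 255.192.0.0


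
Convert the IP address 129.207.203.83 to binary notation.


129 = 10000001
207 = 11001111
203 = 11001011
83 = 01010011
Binary: 10000001.11001111.11001011.01010011


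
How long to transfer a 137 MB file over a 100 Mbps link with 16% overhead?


Effective throughput = 100 * (1 - 16/100) = 84 Mbps
File size in Mb = 137 * 8 = 1096 Mb
Time = 1096 / 84
Time = 13.0476 seconds


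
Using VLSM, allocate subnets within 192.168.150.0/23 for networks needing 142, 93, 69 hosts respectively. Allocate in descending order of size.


142 hosts -> /24 (254 usable): 192.168.150.0/24
93 hosts -> /25 (126 usable): 192.168.151.0/25
69 hosts -> /25 (126 usable): 192.168.151.128/25
Allocation: 192.168.150.0/24 (142 hosts, 254 usable); 192.168.151.0/25 (93 hosts, 126 usable); 192.168.151.128/25 (69 hosts, 126 usable)


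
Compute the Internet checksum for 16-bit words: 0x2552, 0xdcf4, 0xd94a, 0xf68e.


Sum all words (with carry folding):
+ 0x2552 = 0x2552
+ 0xdcf4 = 0x0247
+ 0xd94a = 0xdb91
+ 0xf68e = 0xd220
One's complement: ~0xd220
Checksum = 0x2ddf


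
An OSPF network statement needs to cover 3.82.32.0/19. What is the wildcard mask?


Subnet mask: 255.255.224.0
Wildcard = 255.255.255.255 - subnet mask
255 - 255 = 0
255 - 255 = 0
255 - 224 = 31
255 - 0 = 255
Wildcard: 0.0.31.255


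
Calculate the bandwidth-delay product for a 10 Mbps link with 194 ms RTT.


BDP = bandwidth * RTT
= 10 Mbps * 194 ms
= 10 * 1e6 * 194 / 1000 bits
= 1940000 bits
= 242500 bytes
= 236.8164 KB
BDP = 1940000 bits (242500 bytes)


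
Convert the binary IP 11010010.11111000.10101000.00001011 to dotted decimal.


11010010 = 210
11111000 = 248
10101000 = 168
00001011 = 11
IP: 210.248.168.11


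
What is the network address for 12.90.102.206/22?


IP:   00001100.01011010.01100110.11001110
Mask: 11111111.11111111.11111100.00000000
AND operation:
Net:  00001100.01011010.01100100.00000000
Network: 12.90.100.0/22


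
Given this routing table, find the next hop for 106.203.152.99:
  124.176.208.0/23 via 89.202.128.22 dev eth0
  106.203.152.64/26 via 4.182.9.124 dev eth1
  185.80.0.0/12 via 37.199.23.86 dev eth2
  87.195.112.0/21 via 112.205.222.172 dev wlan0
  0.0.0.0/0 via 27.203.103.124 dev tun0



Longest prefix match for 106.203.152.99:
  /23 124.176.208.0: no
  /26 106.203.152.64: MATCH
  /12 185.80.0.0: no
  /21 87.195.112.0: no
  /0 0.0.0.0: MATCH
Selected: next-hop 4.182.9.124 via eth1 (matched /26)


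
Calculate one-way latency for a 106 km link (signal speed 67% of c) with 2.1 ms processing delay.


Speed = 0.67 * 3e5 km/s = 201000 km/s
Propagation delay = 106 / 201000 = 0.0005 s = 0.5274 ms
Processing delay = 2.1 ms
Total one-way latency = 2.6274 ms


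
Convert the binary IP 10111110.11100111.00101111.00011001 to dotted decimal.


10111110 = 190
11100111 = 231
00101111 = 47
00011001 = 25
IP: 190.231.47.25


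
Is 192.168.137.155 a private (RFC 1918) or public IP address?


RFC 1918 private ranges:
  10.0.0.0/8 (10.0.0.0 - 10.255.255.255)
  172.16.0.0/12 (172.16.0.0 - 172.31.255.255)
  192.168.0.0/16 (192.168.0.0 - 192.168.255.255)
Private (in 192.168.0.0/16)


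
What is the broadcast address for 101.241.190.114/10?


Network: 101.192.0.0/10
Host bits = 22
Set all host bits to 1:
Broadcast: 101.255.255.255


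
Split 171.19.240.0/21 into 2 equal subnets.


New prefix = 21 + 1 = 22
Each subnet has 1024 addresses
  171.19.240.0/22
  171.19.244.0/22
Subnets: 171.19.240.0/22, 171.19.244.0/22


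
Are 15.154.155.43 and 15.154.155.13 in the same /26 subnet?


Mask: 255.255.255.192
15.154.155.43 AND mask = 15.154.155.0
15.154.155.13 AND mask = 15.154.155.0
Yes, same subnet (15.154.155.0)


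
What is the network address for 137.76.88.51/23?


IP:   10001001.01001100.01011000.00110011
Mask: 11111111.11111111.11111110.00000000
AND operation:
Net:  10001001.01001100.01011000.00000000
Network: 137.76.88.0/23


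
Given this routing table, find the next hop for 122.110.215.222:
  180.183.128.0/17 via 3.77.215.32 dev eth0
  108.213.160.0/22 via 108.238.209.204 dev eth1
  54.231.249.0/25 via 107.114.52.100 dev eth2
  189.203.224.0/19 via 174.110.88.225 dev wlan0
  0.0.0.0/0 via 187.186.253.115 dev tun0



Longest prefix match for 122.110.215.222:
  /17 180.183.128.0: no
  /22 108.213.160.0: no
  /25 54.231.249.0: no
  /19 189.203.224.0: no
  /0 0.0.0.0: MATCH
Selected: next-hop 187.186.253.115 via tun0 (matched /0)


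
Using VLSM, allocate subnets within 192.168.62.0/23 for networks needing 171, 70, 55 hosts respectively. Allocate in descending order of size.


171 hosts -> /24 (254 usable): 192.168.62.0/24
70 hosts -> /25 (126 usable): 192.168.63.0/25
55 hosts -> /26 (62 usable): 192.168.63.128/26
Allocation: 192.168.62.0/24 (171 hosts, 254 usable); 192.168.63.0/25 (70 hosts, 126 usable); 192.168.63.128/26 (55 hosts, 62 usable)


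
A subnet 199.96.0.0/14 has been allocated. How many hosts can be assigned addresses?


Host bits = 32 - 14 = 18
Total addresses = 2^18 = 262144
Usable = total - 2 (network and broadcast)
Usable hosts: 262142


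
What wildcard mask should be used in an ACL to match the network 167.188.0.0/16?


Subnet mask: 255.255.0.0
Wildcard = 255.255.255.255 - subnet mask
255 - 255 = 0
255 - 255 = 0
255 - 0 = 255
255 - 0 = 255
Wildcard: 0.0.255.255


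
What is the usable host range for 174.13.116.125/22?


Network: 174.13.116.0
Broadcast: 174.13.119.255
First usable = network + 1
Last usable = broadcast - 1
Range: 174.13.116.1 to 174.13.119.254


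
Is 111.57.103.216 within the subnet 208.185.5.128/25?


Subnet network: 208.185.5.128
Test IP AND mask: 111.57.103.128
No, 111.57.103.216 is not in 208.185.5.128/25


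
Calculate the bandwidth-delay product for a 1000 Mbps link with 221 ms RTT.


BDP = bandwidth * RTT
= 1000 Mbps * 221 ms
= 1000 * 1e6 * 221 / 1000 bits
= 221000000 bits
= 27625000 bytes
= 26977.5391 KB
BDP = 221000000 bits (27625000 bytes)


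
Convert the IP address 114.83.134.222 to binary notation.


114 = 01110010
83 = 01010011
134 = 10000110
222 = 11011110
Binary: 01110010.01010011.10000110.11011110


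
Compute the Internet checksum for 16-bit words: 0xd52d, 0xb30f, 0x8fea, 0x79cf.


Sum all words (with carry folding):
+ 0xd52d = 0xd52d
+ 0xb30f = 0x883d
+ 0x8fea = 0x1828
+ 0x79cf = 0x91f7
One's complement: ~0x91f7
Checksum = 0x6e08


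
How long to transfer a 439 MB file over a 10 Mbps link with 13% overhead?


Effective throughput = 10 * (1 - 13/100) = 8.7 Mbps
File size in Mb = 439 * 8 = 3512 Mb
Time = 3512 / 8.7
Time = 403.6782 seconds


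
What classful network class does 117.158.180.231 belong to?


First octet: 117
Binary: 01110101
0xxxxxxx -> Class A (1-126)
Class A, default mask 255.0.0.0 (/8)


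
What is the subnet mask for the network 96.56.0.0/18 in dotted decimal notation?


/18 means 18 network bits, 14 host bits
Binary: 11111111111111111100000000000000
Mask: 255.255.192.0


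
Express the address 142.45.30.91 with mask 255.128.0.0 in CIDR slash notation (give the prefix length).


Binary: 11111111.10000000.00000000.00000000
Count leading 1s
Prefix: /9


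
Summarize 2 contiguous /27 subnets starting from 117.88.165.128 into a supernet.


Original prefix: /27
Number of subnets: 2 = 2^1
New prefix = 27 - 1 = 26
Supernet: 117.88.165.128/26


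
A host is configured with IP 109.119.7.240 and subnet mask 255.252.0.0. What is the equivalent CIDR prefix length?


Binary: 11111111.11111100.00000000.00000000
Count leading 1s
Prefix: /14


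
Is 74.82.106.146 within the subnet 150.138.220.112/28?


Subnet network: 150.138.220.112
Test IP AND mask: 74.82.106.144
No, 74.82.106.146 is not in 150.138.220.112/28


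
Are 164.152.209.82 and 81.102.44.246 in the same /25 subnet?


Mask: 255.255.255.128
164.152.209.82 AND mask = 164.152.209.0
81.102.44.246 AND mask = 81.102.44.128
No, different subnets (164.152.209.0 vs 81.102.44.128)


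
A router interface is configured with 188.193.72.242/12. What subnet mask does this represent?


/12 means 12 network bits, 20 host bits
Binary: 11111111111100000000000000000000
Mask: 255.240.0.0


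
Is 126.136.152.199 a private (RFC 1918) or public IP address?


RFC 1918 private ranges:
  10.0.0.0/8 (10.0.0.0 - 10.255.255.255)
  172.16.0.0/12 (172.16.0.0 - 172.31.255.255)
  192.168.0.0/16 (192.168.0.0 - 192.168.255.255)
Public (not in any RFC 1918 range)


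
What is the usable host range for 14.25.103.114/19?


Network: 14.25.96.0
Broadcast: 14.25.127.255
First usable = network + 1
Last usable = broadcast - 1
Range: 14.25.96.1 to 14.25.127.254


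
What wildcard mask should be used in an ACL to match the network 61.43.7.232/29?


Subnet mask: 255.255.255.248
Wildcard = 255.255.255.255 - subnet mask
255 - 255 = 0
255 - 255 = 0
255 - 255 = 0
255 - 248 = 7
Wildcard: 0.0.0.7


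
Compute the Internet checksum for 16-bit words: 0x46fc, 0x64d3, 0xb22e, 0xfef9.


Sum all words (with carry folding):
+ 0x46fc = 0x46fc
+ 0x64d3 = 0xabcf
+ 0xb22e = 0x5dfe
+ 0xfef9 = 0x5cf8
One's complement: ~0x5cf8
Checksum = 0xa307


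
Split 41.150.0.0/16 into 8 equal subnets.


New prefix = 16 + 3 = 19
Each subnet has 8192 addresses
  41.150.0.0/19
  41.150.32.0/19
  41.150.64.0/19
  41.150.96.0/19
  41.150.128.0/19
  41.150.160.0/19
  41.150.192.0/19
  41.150.224.0/19
Subnets: 41.150.0.0/19, 41.150.32.0/19, 41.150.64.0/19, 41.150.96.0/19, 41.150.128.0/19, 41.150.160.0/19, 41.150.192.0/19, 41.150.224.0/19


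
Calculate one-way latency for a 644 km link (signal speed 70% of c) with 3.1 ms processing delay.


Speed = 0.7 * 3e5 km/s = 210000 km/s
Propagation delay = 644 / 210000 = 0.0031 s = 3.0667 ms
Processing delay = 3.1 ms
Total one-way latency = 6.1667 ms


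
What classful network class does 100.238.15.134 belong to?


First octet: 100
Binary: 01100100
0xxxxxxx -> Class A (1-126)
Class A, default mask 255.0.0.0 (/8)


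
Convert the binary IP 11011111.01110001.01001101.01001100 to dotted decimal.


11011111 = 223
01110001 = 113
01001101 = 77
01001100 = 76
IP: 223.113.77.76


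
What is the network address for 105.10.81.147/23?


IP:   01101001.00001010.01010001.10010011
Mask: 11111111.11111111.11111110.00000000
AND operation:
Net:  01101001.00001010.01010000.00000000
Network: 105.10.80.0/23


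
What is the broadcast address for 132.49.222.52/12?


Network: 132.48.0.0/12
Host bits = 20
Set all host bits to 1:
Broadcast: 132.63.255.255


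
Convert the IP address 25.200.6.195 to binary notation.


25 = 00011001
200 = 11001000
6 = 00000110
195 = 11000011
Binary: 00011001.11001000.00000110.11000011


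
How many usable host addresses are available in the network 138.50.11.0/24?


Host bits = 32 - 24 = 8
Total addresses = 2^8 = 256
Usable = total - 2 (network and broadcast)
Usable hosts: 254


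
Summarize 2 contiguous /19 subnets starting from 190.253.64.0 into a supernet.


Original prefix: /19
Number of subnets: 2 = 2^1
New prefix = 19 - 1 = 18
Supernet: 190.253.64.0/18


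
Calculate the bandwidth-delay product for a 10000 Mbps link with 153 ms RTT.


BDP = bandwidth * RTT
= 10000 Mbps * 153 ms
= 10000 * 1e6 * 153 / 1000 bits
= 1530000000 bits
= 191250000 bytes
= 186767.5781 KB
BDP = 1530000000 bits (191250000 bytes)


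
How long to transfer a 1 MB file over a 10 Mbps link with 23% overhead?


Effective throughput = 10 * (1 - 23/100) = 7.7 Mbps
File size in Mb = 1 * 8 = 8 Mb
Time = 8 / 7.7
Time = 1.039 seconds


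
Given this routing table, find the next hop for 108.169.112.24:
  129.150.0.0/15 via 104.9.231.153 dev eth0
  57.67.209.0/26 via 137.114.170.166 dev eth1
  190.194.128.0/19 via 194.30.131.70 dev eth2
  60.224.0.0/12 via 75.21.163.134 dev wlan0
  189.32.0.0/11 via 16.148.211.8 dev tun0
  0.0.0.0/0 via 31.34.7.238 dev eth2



Longest prefix match for 108.169.112.24:
  /15 129.150.0.0: no
  /26 57.67.209.0: no
  /19 190.194.128.0: no
  /12 60.224.0.0: no
  /11 189.32.0.0: no
  /0 0.0.0.0: MATCH
Selected: next-hop 31.34.7.238 via eth2 (matched /0)


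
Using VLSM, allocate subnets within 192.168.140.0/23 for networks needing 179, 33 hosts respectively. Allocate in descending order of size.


179 hosts -> /24 (254 usable): 192.168.140.0/24
33 hosts -> /26 (62 usable): 192.168.141.0/26
Allocation: 192.168.140.0/24 (179 hosts, 254 usable); 192.168.141.0/26 (33 hosts, 62 usable)


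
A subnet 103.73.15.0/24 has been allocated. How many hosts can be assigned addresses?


Host bits = 32 - 24 = 8
Total addresses = 2^8 = 256
Usable = total - 2 (network and broadcast)
Usable hosts: 254


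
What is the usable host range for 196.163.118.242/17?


Network: 196.163.0.0
Broadcast: 196.163.127.255
First usable = network + 1
Last usable = broadcast - 1
Range: 196.163.0.1 to 196.163.127.254
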